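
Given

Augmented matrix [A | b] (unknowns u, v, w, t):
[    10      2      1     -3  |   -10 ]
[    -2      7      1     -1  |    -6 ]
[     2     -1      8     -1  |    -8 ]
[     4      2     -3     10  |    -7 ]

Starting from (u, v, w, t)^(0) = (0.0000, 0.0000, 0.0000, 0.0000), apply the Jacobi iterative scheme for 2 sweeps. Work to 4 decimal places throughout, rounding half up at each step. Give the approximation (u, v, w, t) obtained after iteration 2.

Iteration 1:
  u = (-10 - (2)·0.0000 - (1)·0.0000 - (-3)·0.0000) / (10) = -1.0000
  v = (-6 - (-2)·0.0000 - (1)·0.0000 - (-1)·0.0000) / (7) = -0.8571
  w = (-8 - (2)·0.0000 - (-1)·0.0000 - (-1)·0.0000) / (8) = -1.0000
  t = (-7 - (4)·0.0000 - (2)·0.0000 - (-3)·0.0000) / (10) = -0.7000
Iteration 2:
  u = (-10 - (2)·-0.8571 - (1)·-1.0000 - (-3)·-0.7000) / (10) = -0.9386
  v = (-6 - (-2)·-1.0000 - (1)·-1.0000 - (-1)·-0.7000) / (7) = -1.1000
  w = (-8 - (2)·-1.0000 - (-1)·-0.8571 - (-1)·-0.7000) / (8) = -0.9446
  t = (-7 - (4)·-1.0000 - (2)·-0.8571 - (-3)·-1.0000) / (10) = -0.4286

(-0.9386, -1.1000, -0.9446, -0.4286)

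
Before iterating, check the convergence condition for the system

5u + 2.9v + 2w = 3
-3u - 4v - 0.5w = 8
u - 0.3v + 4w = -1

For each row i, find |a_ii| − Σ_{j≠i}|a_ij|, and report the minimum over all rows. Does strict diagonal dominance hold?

row 1: |5| − (2.9+2) = 0.1
row 2: |-4| − (3+0.5) = 0.5
row 3: |4| − (1+0.3) = 2.7
minimum over rows = 0.1 → strictly diagonally dominant (convergence guaranteed)

0.1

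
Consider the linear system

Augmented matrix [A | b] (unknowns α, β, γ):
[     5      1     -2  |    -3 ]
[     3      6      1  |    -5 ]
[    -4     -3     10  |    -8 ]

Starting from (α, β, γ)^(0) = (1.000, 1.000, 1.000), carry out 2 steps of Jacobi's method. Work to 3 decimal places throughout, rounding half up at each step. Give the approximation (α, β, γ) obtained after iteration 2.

Iteration 1:
  α = (-3 - (1)·1.000 - (-2)·1.000) / (5) = -0.400
  β = (-5 - (3)·1.000 - (1)·1.000) / (6) = -1.500
  γ = (-8 - (-4)·1.000 - (-3)·1.000) / (10) = -0.100
Iteration 2:
  α = (-3 - (1)·-1.500 - (-2)·-0.100) / (5) = -0.340
  β = (-5 - (3)·-0.400 - (1)·-0.100) / (6) = -0.617
  γ = (-8 - (-4)·-0.400 - (-3)·-1.500) / (10) = -1.410

(-0.340, -0.617, -1.410)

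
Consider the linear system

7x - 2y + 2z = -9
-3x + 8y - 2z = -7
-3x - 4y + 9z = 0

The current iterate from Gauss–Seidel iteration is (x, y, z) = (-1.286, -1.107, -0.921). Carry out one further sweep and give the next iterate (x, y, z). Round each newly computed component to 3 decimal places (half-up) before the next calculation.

One sweep:
  x = (-9 - (-2)·-1.107 - (2)·-0.921) / (7) = -1.339
  y = (-7 - (-3)·-1.339 - (-2)·-0.921) / (8) = -1.607
  z = (0 - (-3)·-1.339 - (-4)·-1.607) / (9) = -1.161

(-1.339, -1.607, -1.161)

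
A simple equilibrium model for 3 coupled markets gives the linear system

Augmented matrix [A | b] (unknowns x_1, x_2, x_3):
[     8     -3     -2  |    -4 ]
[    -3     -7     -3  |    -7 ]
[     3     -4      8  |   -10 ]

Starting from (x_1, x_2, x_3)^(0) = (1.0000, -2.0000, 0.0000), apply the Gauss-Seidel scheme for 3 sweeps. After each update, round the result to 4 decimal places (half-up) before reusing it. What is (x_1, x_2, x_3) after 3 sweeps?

(-0.3319, 1.4807, -0.3852)

Iteration 1:
  x_1 = (-4 - (-3)·-2.0000 - (-2)·0.0000) / (8) = -1.2500
  x_2 = (-7 - (-3)·-1.2500 - (-3)·0.0000) / (-7) = 1.5357
  x_3 = (-10 - (3)·-1.2500 - (-4)·1.5357) / (8) = -0.0134
Iteration 2:
  x_1 = (-4 - (-3)·1.5357 - (-2)·-0.0134) / (8) = 0.0725
  x_2 = (-7 - (-3)·0.0725 - (-3)·-0.0134) / (-7) = 0.9747
  x_3 = (-10 - (3)·0.0725 - (-4)·0.9747) / (8) = -0.7898
Iteration 3:
  x_1 = (-4 - (-3)·0.9747 - (-2)·-0.7898) / (8) = -0.3319
  x_2 = (-7 - (-3)·-0.3319 - (-3)·-0.7898) / (-7) = 1.4807
  x_3 = (-10 - (3)·-0.3319 - (-4)·1.4807) / (8) = -0.3852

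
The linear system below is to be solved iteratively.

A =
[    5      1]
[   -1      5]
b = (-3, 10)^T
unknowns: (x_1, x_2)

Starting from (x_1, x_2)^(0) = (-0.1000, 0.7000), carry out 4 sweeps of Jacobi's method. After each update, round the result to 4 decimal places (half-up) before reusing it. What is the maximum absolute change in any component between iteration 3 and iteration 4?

0.0102

Iteration 1:
  x_1 = (-3 - (1)·0.7000) / (5) = -0.7400
  x_2 = (10 - (-1)·-0.1000) / (5) = 1.9800
Iteration 2:
  x_1 = (-3 - (1)·1.9800) / (5) = -0.9960
  x_2 = (10 - (-1)·-0.7400) / (5) = 1.8520
Iteration 3:
  x_1 = (-3 - (1)·1.8520) / (5) = -0.9704
  x_2 = (10 - (-1)·-0.9960) / (5) = 1.8008
Iteration 4:
  x_1 = (-3 - (1)·1.8008) / (5) = -0.9602
  x_2 = (10 - (-1)·-0.9704) / (5) = 1.8059
Change: (0.0102, 0.0051) → max |·| = 0.0102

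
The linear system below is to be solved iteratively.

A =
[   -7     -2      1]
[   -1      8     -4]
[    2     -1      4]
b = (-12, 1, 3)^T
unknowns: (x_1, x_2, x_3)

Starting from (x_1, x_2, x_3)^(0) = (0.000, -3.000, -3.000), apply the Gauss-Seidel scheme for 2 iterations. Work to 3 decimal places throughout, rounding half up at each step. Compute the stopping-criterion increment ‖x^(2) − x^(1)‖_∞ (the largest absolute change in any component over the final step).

Iteration 1:
  x_1 = (-12 - (-2)·-3.000 - (1)·-3.000) / (-7) = 2.143
  x_2 = (1 - (-1)·2.143 - (-4)·-3.000) / (8) = -1.107
  x_3 = (3 - (2)·2.143 - (-1)·-1.107) / (4) = -0.598
Iteration 2:
  x_1 = (-12 - (-2)·-1.107 - (1)·-0.598) / (-7) = 1.945
  x_2 = (1 - (-1)·1.945 - (-4)·-0.598) / (8) = 0.069
  x_3 = (3 - (2)·1.945 - (-1)·0.069) / (4) = -0.205
Change: (-0.198, 1.176, 0.393) → max |·| = 1.176

1.176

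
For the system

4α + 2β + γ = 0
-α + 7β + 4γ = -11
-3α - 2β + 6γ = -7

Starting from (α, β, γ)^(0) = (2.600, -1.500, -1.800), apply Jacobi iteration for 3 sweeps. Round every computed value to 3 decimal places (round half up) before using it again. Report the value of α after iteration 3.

Iteration 1:
  α = (0 - (2)·-1.500 - (1)·-1.800) / (4) = 1.200
  β = (-11 - (-1)·2.600 - (4)·-1.800) / (7) = -0.171
  γ = (-7 - (-3)·2.600 - (-2)·-1.500) / (6) = -0.367
Iteration 2:
  α = (0 - (2)·-0.171 - (1)·-0.367) / (4) = 0.177
  β = (-11 - (-1)·1.200 - (4)·-0.367) / (7) = -1.190
  γ = (-7 - (-3)·1.200 - (-2)·-0.171) / (6) = -0.624
Iteration 3:
  α = (0 - (2)·-1.190 - (1)·-0.624) / (4) = 0.751
  β = (-11 - (-1)·0.177 - (4)·-0.624) / (7) = -1.190
  γ = (-7 - (-3)·0.177 - (-2)·-1.190) / (6) = -1.475

0.751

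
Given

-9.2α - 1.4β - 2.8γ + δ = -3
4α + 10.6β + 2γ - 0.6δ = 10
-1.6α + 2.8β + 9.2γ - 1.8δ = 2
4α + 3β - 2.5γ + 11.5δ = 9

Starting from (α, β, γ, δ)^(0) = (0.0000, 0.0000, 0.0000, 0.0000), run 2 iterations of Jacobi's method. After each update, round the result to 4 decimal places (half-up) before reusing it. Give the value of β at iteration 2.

0.8236

Iteration 1:
  α = (-3 - (-1.4)·0.0000 - (-2.8)·0.0000 - (1)·0.0000) / (-9.2) = 0.3261
  β = (10 - (4)·0.0000 - (2)·0.0000 - (-0.6)·0.0000) / (10.6) = 0.9434
  γ = (2 - (-1.6)·0.0000 - (2.8)·0.0000 - (-1.8)·0.0000) / (9.2) = 0.2174
  δ = (9 - (4)·0.0000 - (3)·0.0000 - (-2.5)·0.0000) / (11.5) = 0.7826
Iteration 2:
  α = (-3 - (-1.4)·0.9434 - (-2.8)·0.2174 - (1)·0.7826) / (-9.2) = 0.2014
  β = (10 - (4)·0.3261 - (2)·0.2174 - (-0.6)·0.7826) / (10.6) = 0.8236
  γ = (2 - (-1.6)·0.3261 - (2.8)·0.9434 - (-1.8)·0.7826) / (9.2) = 0.1401
  δ = (9 - (4)·0.3261 - (3)·0.9434 - (-2.5)·0.2174) / (11.5) = 0.4703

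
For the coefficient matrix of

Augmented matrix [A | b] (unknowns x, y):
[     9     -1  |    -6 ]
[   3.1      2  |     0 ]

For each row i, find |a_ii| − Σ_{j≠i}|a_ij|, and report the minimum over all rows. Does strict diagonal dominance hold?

-1.1

row 1: |9| − (1) = 8
row 2: |2| − (3.1) = -1.1
minimum over rows = -1.1 → not strictly diagonally dominant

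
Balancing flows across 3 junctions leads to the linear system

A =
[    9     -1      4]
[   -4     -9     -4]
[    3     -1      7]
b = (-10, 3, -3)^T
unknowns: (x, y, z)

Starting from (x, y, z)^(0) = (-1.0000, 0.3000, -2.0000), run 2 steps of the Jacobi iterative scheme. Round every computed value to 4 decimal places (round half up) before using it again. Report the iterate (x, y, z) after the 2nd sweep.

Iteration 1:
  x = (-10 - (-1)·0.3000 - (4)·-2.0000) / (9) = -0.1889
  y = (3 - (-4)·-1.0000 - (-4)·-2.0000) / (-9) = 1.0000
  z = (-3 - (3)·-1.0000 - (-1)·0.3000) / (7) = 0.0429
Iteration 2:
  x = (-10 - (-1)·1.0000 - (4)·0.0429) / (9) = -1.0191
  y = (3 - (-4)·-0.1889 - (-4)·0.0429) / (-9) = -0.2684
  z = (-3 - (3)·-0.1889 - (-1)·1.0000) / (7) = -0.2048

(-1.0191, -0.2684, -0.2048)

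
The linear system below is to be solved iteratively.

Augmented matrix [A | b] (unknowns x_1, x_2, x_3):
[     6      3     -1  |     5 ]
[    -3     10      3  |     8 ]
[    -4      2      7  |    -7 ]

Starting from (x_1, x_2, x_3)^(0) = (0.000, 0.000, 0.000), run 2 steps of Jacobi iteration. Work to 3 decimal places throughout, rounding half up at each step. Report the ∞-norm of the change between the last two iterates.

0.566

Iteration 1:
  x_1 = (5 - (3)·0.000 - (-1)·0.000) / (6) = 0.833
  x_2 = (8 - (-3)·0.000 - (3)·0.000) / (10) = 0.800
  x_3 = (-7 - (-4)·0.000 - (2)·0.000) / (7) = -1.000
Iteration 2:
  x_1 = (5 - (3)·0.800 - (-1)·-1.000) / (6) = 0.267
  x_2 = (8 - (-3)·0.833 - (3)·-1.000) / (10) = 1.350
  x_3 = (-7 - (-4)·0.833 - (2)·0.800) / (7) = -0.753
Change: (-0.566, 0.550, 0.247) → max |·| = 0.566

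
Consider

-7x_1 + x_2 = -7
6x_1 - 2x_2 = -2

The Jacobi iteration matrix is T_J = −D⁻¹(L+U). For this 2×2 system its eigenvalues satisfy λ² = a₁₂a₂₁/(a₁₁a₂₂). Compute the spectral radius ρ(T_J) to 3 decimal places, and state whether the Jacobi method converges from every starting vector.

0.655

a₁₂a₂₁/(a₁₁a₂₂) = (1)·(6) / ((-7)·(-2)) = 0.428571
ρ = √|0.428571| = √0.428571 = 0.655
ρ < 1, so Jacobi converges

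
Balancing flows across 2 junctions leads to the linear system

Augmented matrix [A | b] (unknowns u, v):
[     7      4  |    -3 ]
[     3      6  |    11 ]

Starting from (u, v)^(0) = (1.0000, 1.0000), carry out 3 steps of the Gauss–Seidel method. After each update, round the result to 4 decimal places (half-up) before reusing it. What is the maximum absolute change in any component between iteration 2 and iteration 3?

Iteration 1:
  u = (-3 - (4)·1.0000) / (7) = -1.0000
  v = (11 - (3)·-1.0000) / (6) = 2.3333
Iteration 2:
  u = (-3 - (4)·2.3333) / (7) = -1.7619
  v = (11 - (3)·-1.7619) / (6) = 2.7143
Iteration 3:
  u = (-3 - (4)·2.7143) / (7) = -1.9796
  v = (11 - (3)·-1.9796) / (6) = 2.8231
Change: (-0.2177, 0.1088) → max |·| = 0.2177

0.2177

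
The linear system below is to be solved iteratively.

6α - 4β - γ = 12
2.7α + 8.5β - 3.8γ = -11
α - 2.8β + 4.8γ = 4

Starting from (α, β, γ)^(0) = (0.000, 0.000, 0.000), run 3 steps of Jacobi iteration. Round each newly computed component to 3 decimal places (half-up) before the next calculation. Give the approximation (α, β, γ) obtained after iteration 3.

Iteration 1:
  α = (12 - (-4)·0.000 - (-1)·0.000) / (6) = 2.000
  β = (-11 - (2.7)·0.000 - (-3.8)·0.000) / (8.5) = -1.294
  γ = (4 - (1)·0.000 - (-2.8)·0.000) / (4.8) = 0.833
Iteration 2:
  α = (12 - (-4)·-1.294 - (-1)·0.833) / (6) = 1.276
  β = (-11 - (2.7)·2.000 - (-3.8)·0.833) / (8.5) = -1.557
  γ = (4 - (1)·2.000 - (-2.8)·-1.294) / (4.8) = -0.338
Iteration 3:
  α = (12 - (-4)·-1.557 - (-1)·-0.338) / (6) = 0.906
  β = (-11 - (2.7)·1.276 - (-3.8)·-0.338) / (8.5) = -1.851
  γ = (4 - (1)·1.276 - (-2.8)·-1.557) / (4.8) = -0.341

(0.906, -1.851, -0.341)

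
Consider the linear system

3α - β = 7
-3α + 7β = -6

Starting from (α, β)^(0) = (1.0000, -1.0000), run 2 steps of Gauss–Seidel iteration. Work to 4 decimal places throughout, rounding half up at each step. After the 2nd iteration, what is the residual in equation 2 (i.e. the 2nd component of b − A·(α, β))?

Iteration 1:
  α = (7 - (-1)·-1.0000) / (3) = 2.0000
  β = (-6 - (-3)·2.0000) / (7) = 0.0000
Iteration 2:
  α = (7 - (-1)·0.0000) / (3) = 2.3333
  β = (-6 - (-3)·2.3333) / (7) = 0.1428
Residual b − A·x = (0.1429, 0.0003)

0.0003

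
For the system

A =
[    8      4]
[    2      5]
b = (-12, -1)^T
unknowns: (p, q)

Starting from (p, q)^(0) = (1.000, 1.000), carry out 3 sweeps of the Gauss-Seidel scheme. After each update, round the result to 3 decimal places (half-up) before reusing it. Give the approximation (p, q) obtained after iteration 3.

(-1.760, 0.504)

Iteration 1:
  p = (-12 - (4)·1.000) / (8) = -2.000
  q = (-1 - (2)·-2.000) / (5) = 0.600
Iteration 2:
  p = (-12 - (4)·0.600) / (8) = -1.800
  q = (-1 - (2)·-1.800) / (5) = 0.520
Iteration 3:
  p = (-12 - (4)·0.520) / (8) = -1.760
  q = (-1 - (2)·-1.760) / (5) = 0.504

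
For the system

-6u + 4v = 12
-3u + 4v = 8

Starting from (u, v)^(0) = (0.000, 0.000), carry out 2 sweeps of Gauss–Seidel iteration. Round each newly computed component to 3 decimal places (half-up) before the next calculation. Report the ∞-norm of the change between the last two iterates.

0.333

Iteration 1:
  u = (12 - (4)·0.000) / (-6) = -2.000
  v = (8 - (-3)·-2.000) / (4) = 0.500
Iteration 2:
  u = (12 - (4)·0.500) / (-6) = -1.667
  v = (8 - (-3)·-1.667) / (4) = 0.750
Change: (0.333, 0.250) → max |·| = 0.333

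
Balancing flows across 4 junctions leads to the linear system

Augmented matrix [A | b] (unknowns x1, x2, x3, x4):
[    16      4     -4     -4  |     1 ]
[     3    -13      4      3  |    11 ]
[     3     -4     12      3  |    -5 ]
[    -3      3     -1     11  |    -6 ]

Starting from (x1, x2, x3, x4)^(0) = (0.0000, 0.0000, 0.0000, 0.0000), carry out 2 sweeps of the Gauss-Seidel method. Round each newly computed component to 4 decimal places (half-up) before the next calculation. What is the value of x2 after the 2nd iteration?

Iteration 1:
  x1 = (1 - (4)·0.0000 - (-4)·0.0000 - (-4)·0.0000) / (16) = 0.0625
  x2 = (11 - (3)·0.0625 - (4)·0.0000 - (3)·0.0000) / (-13) = -0.8317
  x3 = (-5 - (3)·0.0625 - (-4)·-0.8317 - (3)·0.0000) / (12) = -0.7095
  x4 = (-6 - (-3)·0.0625 - (3)·-0.8317 - (-1)·-0.7095) / (11) = -0.3661
Iteration 2:
  x1 = (1 - (4)·-0.8317 - (-4)·-0.7095 - (-4)·-0.3661) / (16) = 0.0015
  x2 = (11 - (3)·0.0015 - (4)·-0.7095 - (3)·-0.3661) / (-13) = -1.1486
  x3 = (-5 - (3)·0.0015 - (-4)·-1.1486 - (3)·-0.3661) / (12) = -0.7084
  x4 = (-6 - (-3)·0.0015 - (3)·-1.1486 - (-1)·-0.7084) / (11) = -0.2962

-1.1486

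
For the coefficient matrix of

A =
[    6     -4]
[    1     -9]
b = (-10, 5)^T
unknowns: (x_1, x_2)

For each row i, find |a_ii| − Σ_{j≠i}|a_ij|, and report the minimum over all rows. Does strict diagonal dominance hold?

row 1: |6| − (4) = 2
row 2: |-9| − (1) = 8
minimum over rows = 2 → strictly diagonally dominant (convergence guaranteed)

2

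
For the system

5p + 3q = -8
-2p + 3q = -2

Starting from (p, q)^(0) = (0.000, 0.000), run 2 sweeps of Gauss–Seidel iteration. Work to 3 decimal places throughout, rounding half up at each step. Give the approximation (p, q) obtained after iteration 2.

Iteration 1:
  p = (-8 - (3)·0.000) / (5) = -1.600
  q = (-2 - (-2)·-1.600) / (3) = -1.733
Iteration 2:
  p = (-8 - (3)·-1.733) / (5) = -0.560
  q = (-2 - (-2)·-0.560) / (3) = -1.040

(-0.560, -1.040)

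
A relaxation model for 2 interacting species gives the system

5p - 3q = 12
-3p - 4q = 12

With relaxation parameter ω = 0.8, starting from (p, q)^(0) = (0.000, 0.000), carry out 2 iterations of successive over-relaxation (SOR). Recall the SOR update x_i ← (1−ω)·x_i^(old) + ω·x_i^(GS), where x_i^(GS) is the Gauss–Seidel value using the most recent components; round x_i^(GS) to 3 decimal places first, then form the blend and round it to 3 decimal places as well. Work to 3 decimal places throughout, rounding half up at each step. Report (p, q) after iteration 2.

(0.599, -3.470)

Iteration 1:
  p: GS value = (12 - (-3)·0.000) / (5) = 2.400;  p ← (1−ω)·0.000 + ω·2.400 = 1.920
  q: GS value = (12 - (-3)·1.920) / (-4) = -4.440;  q ← (1−ω)·0.000 + ω·-4.440 = -3.552
Iteration 2:
  p: GS value = (12 - (-3)·-3.552) / (5) = 0.269;  p ← (1−ω)·1.920 + ω·0.269 = 0.599
  q: GS value = (12 - (-3)·0.599) / (-4) = -3.449;  q ← (1−ω)·-3.552 + ω·-3.449 = -3.470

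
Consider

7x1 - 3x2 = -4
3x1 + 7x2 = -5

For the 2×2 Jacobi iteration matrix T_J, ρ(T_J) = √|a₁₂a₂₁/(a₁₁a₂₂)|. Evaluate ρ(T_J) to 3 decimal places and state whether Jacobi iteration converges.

a₁₂a₂₁/(a₁₁a₂₂) = (-3)·(3) / ((7)·(7)) = -0.183673
ρ = √|-0.183673| = √0.183673 = 0.429
ρ < 1, so Jacobi converges

0.429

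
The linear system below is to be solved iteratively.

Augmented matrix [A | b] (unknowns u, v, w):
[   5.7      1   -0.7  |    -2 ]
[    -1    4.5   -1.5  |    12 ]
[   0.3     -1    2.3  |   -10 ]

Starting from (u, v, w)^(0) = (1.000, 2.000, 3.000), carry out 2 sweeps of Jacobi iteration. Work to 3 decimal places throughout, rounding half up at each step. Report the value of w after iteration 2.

Iteration 1:
  u = (-2 - (1)·2.000 - (-0.7)·3.000) / (5.7) = -0.333
  v = (12 - (-1)·1.000 - (-1.5)·3.000) / (4.5) = 3.889
  w = (-10 - (0.3)·1.000 - (-1)·2.000) / (2.3) = -3.609
Iteration 2:
  u = (-2 - (1)·3.889 - (-0.7)·-3.609) / (5.7) = -1.476
  v = (12 - (-1)·-0.333 - (-1.5)·-3.609) / (4.5) = 1.390
  w = (-10 - (0.3)·-0.333 - (-1)·3.889) / (2.3) = -2.614

-2.614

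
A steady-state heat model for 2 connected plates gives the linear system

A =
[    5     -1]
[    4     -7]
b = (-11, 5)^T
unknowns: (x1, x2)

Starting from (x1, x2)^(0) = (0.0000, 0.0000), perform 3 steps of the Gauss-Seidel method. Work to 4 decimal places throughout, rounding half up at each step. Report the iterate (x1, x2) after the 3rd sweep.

Iteration 1:
  x1 = (-11 - (-1)·0.0000) / (5) = -2.2000
  x2 = (5 - (4)·-2.2000) / (-7) = -1.9714
Iteration 2:
  x1 = (-11 - (-1)·-1.9714) / (5) = -2.5943
  x2 = (5 - (4)·-2.5943) / (-7) = -2.1967
Iteration 3:
  x1 = (-11 - (-1)·-2.1967) / (5) = -2.6393
  x2 = (5 - (4)·-2.6393) / (-7) = -2.2225

(-2.6393, -2.2225)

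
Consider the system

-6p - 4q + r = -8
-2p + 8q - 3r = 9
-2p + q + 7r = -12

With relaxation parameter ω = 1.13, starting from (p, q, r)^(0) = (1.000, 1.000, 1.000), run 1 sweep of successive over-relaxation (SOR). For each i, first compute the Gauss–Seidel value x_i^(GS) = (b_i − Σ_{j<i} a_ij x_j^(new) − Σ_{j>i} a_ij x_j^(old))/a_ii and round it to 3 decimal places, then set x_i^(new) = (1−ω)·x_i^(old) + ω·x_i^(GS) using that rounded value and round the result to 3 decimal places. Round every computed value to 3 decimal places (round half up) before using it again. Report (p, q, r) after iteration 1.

Iteration 1:
  p: GS value = (-8 - (-4)·1.000 - (1)·1.000) / (-6) = 0.833;  p ← (1−ω)·1.000 + ω·0.833 = 0.811
  q: GS value = (9 - (-2)·0.811 - (-3)·1.000) / (8) = 1.703;  q ← (1−ω)·1.000 + ω·1.703 = 1.794
  r: GS value = (-12 - (-2)·0.811 - (1)·1.794) / (7) = -1.739;  r ← (1−ω)·1.000 + ω·-1.739 = -2.095

(0.811, 1.794, -2.095)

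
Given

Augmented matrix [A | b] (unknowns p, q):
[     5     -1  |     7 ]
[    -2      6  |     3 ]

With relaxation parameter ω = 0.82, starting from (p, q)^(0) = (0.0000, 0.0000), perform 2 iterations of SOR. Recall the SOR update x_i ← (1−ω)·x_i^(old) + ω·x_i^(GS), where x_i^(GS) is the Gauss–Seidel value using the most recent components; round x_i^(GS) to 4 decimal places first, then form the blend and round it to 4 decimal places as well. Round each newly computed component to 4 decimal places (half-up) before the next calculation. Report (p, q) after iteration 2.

(1.4734, 0.9430)

Iteration 1:
  p: GS value = (7 - (-1)·0.0000) / (5) = 1.4000;  p ← (1−ω)·0.0000 + ω·1.4000 = 1.1480
  q: GS value = (3 - (-2)·1.1480) / (6) = 0.8827;  q ← (1−ω)·0.0000 + ω·0.8827 = 0.7238
Iteration 2:
  p: GS value = (7 - (-1)·0.7238) / (5) = 1.5448;  p ← (1−ω)·1.1480 + ω·1.5448 = 1.4734
  q: GS value = (3 - (-2)·1.4734) / (6) = 0.9911;  q ← (1−ω)·0.7238 + ω·0.9911 = 0.9430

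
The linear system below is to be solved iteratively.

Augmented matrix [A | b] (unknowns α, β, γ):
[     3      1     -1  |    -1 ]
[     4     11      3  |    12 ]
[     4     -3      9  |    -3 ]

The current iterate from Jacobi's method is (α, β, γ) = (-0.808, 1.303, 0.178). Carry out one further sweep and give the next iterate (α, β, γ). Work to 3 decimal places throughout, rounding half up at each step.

One sweep:
  α = (-1 - (1)·1.303 - (-1)·0.178) / (3) = -0.708
  β = (12 - (4)·-0.808 - (3)·0.178) / (11) = 1.336
  γ = (-3 - (4)·-0.808 - (-3)·1.303) / (9) = 0.460

(-0.708, 1.336, 0.460)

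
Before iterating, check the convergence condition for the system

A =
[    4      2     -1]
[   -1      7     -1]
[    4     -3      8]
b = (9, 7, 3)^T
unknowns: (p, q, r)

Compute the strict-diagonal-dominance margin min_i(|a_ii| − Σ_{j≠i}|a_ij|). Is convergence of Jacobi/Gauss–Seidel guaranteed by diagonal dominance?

1

row 1: |4| − (2+1) = 1
row 2: |7| − (1+1) = 5
row 3: |8| − (4+3) = 1
minimum over rows = 1 → strictly diagonally dominant (convergence guaranteed)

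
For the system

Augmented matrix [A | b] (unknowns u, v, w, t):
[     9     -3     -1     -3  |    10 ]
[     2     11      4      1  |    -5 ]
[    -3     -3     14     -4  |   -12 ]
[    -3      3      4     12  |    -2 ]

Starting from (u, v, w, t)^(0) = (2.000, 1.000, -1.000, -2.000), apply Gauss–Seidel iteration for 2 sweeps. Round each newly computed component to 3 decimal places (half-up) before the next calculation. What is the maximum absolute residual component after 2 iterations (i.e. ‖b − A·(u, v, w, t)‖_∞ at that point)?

2.904

Iteration 1:
  u = (10 - (-3)·1.000 - (-1)·-1.000 - (-3)·-2.000) / (9) = 0.667
  v = (-5 - (2)·0.667 - (4)·-1.000 - (1)·-2.000) / (11) = -0.030
  w = (-12 - (-3)·0.667 - (-3)·-0.030 - (-4)·-2.000) / (14) = -1.292
  t = (-2 - (-3)·0.667 - (3)·-0.030 - (4)·-1.292) / (12) = 0.438
Iteration 2:
  u = (10 - (-3)·-0.030 - (-1)·-1.292 - (-3)·0.438) / (9) = 1.104
  v = (-5 - (2)·1.104 - (4)·-1.292 - (1)·0.438) / (11) = -0.225
  w = (-12 - (-3)·1.104 - (-3)·-0.225 - (-4)·0.438) / (14) = -0.544
  t = (-2 - (-3)·1.104 - (3)·-0.225 - (4)·-0.544) / (12) = 0.347
Residual b − A·x = (-0.114, -2.904, -0.359, -0.001); ∞-norm = 2.904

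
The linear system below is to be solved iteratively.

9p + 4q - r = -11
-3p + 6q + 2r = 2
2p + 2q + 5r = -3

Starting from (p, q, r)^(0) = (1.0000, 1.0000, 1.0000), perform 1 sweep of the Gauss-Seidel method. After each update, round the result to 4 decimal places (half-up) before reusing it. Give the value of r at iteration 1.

0.3334

Iteration 1:
  p = (-11 - (4)·1.0000 - (-1)·1.0000) / (9) = -1.5556
  q = (2 - (-3)·-1.5556 - (2)·1.0000) / (6) = -0.7778
  r = (-3 - (2)·-1.5556 - (2)·-0.7778) / (5) = 0.3334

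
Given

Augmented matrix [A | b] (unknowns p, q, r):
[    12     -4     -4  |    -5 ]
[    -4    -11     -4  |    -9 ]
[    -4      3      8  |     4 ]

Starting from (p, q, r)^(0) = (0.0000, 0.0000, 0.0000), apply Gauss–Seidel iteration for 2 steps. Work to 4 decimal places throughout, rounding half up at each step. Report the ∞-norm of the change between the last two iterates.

Iteration 1:
  p = (-5 - (-4)·0.0000 - (-4)·0.0000) / (12) = -0.4167
  q = (-9 - (-4)·-0.4167 - (-4)·0.0000) / (-11) = 0.9697
  r = (4 - (-4)·-0.4167 - (3)·0.9697) / (8) = -0.0720
Iteration 2:
  p = (-5 - (-4)·0.9697 - (-4)·-0.0720) / (12) = -0.1174
  q = (-9 - (-4)·-0.1174 - (-4)·-0.0720) / (-11) = 0.8871
  r = (4 - (-4)·-0.1174 - (3)·0.8871) / (8) = 0.1086
Change: (0.2993, -0.0826, 0.1806) → max |·| = 0.2993

0.2993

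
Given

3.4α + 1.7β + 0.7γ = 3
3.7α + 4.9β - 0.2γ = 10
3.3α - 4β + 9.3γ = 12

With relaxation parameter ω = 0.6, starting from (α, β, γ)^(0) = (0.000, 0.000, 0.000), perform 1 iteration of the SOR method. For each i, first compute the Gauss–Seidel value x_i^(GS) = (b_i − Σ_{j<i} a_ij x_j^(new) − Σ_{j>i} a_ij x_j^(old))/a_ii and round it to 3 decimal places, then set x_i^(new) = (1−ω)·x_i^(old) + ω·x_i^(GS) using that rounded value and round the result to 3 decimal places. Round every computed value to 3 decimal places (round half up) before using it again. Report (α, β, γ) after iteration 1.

(0.529, 0.985, 0.916)

Iteration 1:
  α: GS value = (3 - (1.7)·0.000 - (0.7)·0.000) / (3.4) = 0.882;  α ← (1−ω)·0.000 + ω·0.882 = 0.529
  β: GS value = (10 - (3.7)·0.529 - (-0.2)·0.000) / (4.9) = 1.641;  β ← (1−ω)·0.000 + ω·1.641 = 0.985
  γ: GS value = (12 - (3.3)·0.529 - (-4)·0.985) / (9.3) = 1.526;  γ ← (1−ω)·0.000 + ω·1.526 = 0.916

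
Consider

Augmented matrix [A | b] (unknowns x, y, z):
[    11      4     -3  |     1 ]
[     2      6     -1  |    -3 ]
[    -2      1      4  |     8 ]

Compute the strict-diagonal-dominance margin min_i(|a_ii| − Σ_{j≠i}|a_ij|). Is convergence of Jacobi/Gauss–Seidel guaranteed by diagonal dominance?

row 1: |11| − (4+3) = 4
row 2: |6| − (2+1) = 3
row 3: |4| − (2+1) = 1
minimum over rows = 1 → strictly diagonally dominant (convergence guaranteed)

1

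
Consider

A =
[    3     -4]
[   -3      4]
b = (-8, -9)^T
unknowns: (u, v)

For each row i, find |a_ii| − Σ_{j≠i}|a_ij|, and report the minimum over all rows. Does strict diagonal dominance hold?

-1

row 1: |3| − (4) = -1
row 2: |4| − (3) = 1
minimum over rows = -1 → not strictly diagonally dominant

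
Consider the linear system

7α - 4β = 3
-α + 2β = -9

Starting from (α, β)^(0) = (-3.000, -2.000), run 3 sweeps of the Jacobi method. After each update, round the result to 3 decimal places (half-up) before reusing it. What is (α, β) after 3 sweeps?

(-2.347, -6.000)

Iteration 1:
  α = (3 - (-4)·-2.000) / (7) = -0.714
  β = (-9 - (-1)·-3.000) / (2) = -6.000
Iteration 2:
  α = (3 - (-4)·-6.000) / (7) = -3.000
  β = (-9 - (-1)·-0.714) / (2) = -4.857
Iteration 3:
  α = (3 - (-4)·-4.857) / (7) = -2.347
  β = (-9 - (-1)·-3.000) / (2) = -6.000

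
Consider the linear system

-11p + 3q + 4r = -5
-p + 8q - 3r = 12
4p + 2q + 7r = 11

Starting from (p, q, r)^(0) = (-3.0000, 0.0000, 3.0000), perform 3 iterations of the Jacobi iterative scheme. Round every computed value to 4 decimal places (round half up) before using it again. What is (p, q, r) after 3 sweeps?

Iteration 1:
  p = (-5 - (3)·0.0000 - (4)·3.0000) / (-11) = 1.5455
  q = (12 - (-1)·-3.0000 - (-3)·3.0000) / (8) = 2.2500
  r = (11 - (4)·-3.0000 - (2)·0.0000) / (7) = 3.2857
Iteration 2:
  p = (-5 - (3)·2.2500 - (4)·3.2857) / (-11) = 2.2630
  q = (12 - (-1)·1.5455 - (-3)·3.2857) / (8) = 2.9253
  r = (11 - (4)·1.5455 - (2)·2.2500) / (7) = 0.0454
Iteration 3:
  p = (-5 - (3)·2.9253 - (4)·0.0454) / (-11) = 1.2689
  q = (12 - (-1)·2.2630 - (-3)·0.0454) / (8) = 1.7999
  r = (11 - (4)·2.2630 - (2)·2.9253) / (7) = -0.5575

(1.2689, 1.7999, -0.5575)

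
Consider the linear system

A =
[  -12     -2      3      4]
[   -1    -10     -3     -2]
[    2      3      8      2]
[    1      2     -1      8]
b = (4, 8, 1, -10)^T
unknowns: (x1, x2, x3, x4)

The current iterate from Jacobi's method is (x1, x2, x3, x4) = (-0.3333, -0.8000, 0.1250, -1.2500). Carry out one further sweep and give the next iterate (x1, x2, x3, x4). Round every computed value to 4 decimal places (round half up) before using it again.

(-0.5854, -0.5542, 0.8208, -0.9927)

One sweep:
  x1 = (4 - (-2)·-0.8000 - (3)·0.1250 - (4)·-1.2500) / (-12) = -0.5854
  x2 = (8 - (-1)·-0.3333 - (-3)·0.1250 - (-2)·-1.2500) / (-10) = -0.5542
  x3 = (1 - (2)·-0.3333 - (3)·-0.8000 - (2)·-1.2500) / (8) = 0.8208
  x4 = (-10 - (1)·-0.3333 - (2)·-0.8000 - (-1)·0.1250) / (8) = -0.9927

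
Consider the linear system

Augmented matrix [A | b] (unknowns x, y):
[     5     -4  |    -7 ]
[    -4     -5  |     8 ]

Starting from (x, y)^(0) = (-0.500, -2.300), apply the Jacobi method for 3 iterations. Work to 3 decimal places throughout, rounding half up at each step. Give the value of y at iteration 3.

0.288

Iteration 1:
  x = (-7 - (-4)·-2.300) / (5) = -3.240
  y = (8 - (-4)·-0.500) / (-5) = -1.200
Iteration 2:
  x = (-7 - (-4)·-1.200) / (5) = -2.360
  y = (8 - (-4)·-3.240) / (-5) = 0.992
Iteration 3:
  x = (-7 - (-4)·0.992) / (5) = -0.606
  y = (8 - (-4)·-2.360) / (-5) = 0.288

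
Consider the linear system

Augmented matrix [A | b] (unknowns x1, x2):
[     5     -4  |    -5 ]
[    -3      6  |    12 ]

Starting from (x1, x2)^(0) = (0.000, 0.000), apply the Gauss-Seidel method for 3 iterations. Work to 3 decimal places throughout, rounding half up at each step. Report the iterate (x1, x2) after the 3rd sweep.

Iteration 1:
  x1 = (-5 - (-4)·0.000) / (5) = -1.000
  x2 = (12 - (-3)·-1.000) / (6) = 1.500
Iteration 2:
  x1 = (-5 - (-4)·1.500) / (5) = 0.200
  x2 = (12 - (-3)·0.200) / (6) = 2.100
Iteration 3:
  x1 = (-5 - (-4)·2.100) / (5) = 0.680
  x2 = (12 - (-3)·0.680) / (6) = 2.340

(0.680, 2.340)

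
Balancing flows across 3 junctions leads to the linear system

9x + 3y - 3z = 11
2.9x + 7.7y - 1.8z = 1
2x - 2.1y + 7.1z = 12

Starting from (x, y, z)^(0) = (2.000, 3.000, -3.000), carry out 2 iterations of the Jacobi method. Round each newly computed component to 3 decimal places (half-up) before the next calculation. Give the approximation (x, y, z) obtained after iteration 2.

(2.335, 0.894, 1.517)

Iteration 1:
  x = (11 - (3)·3.000 - (-3)·-3.000) / (9) = -0.778
  y = (1 - (2.9)·2.000 - (-1.8)·-3.000) / (7.7) = -1.325
  z = (12 - (2)·2.000 - (-2.1)·3.000) / (7.1) = 2.014
Iteration 2:
  x = (11 - (3)·-1.325 - (-3)·2.014) / (9) = 2.335
  y = (1 - (2.9)·-0.778 - (-1.8)·2.014) / (7.7) = 0.894
  z = (12 - (2)·-0.778 - (-2.1)·-1.325) / (7.1) = 1.517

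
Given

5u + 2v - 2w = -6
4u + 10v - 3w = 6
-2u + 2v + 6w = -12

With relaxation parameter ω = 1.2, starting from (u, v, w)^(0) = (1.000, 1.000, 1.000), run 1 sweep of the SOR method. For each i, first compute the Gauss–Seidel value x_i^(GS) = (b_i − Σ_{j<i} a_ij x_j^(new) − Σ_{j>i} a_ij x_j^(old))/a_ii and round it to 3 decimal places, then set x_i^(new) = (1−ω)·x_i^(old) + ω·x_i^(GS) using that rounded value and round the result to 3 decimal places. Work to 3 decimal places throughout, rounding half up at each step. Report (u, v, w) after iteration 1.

Iteration 1:
  u: GS value = (-6 - (2)·1.000 - (-2)·1.000) / (5) = -1.200;  u ← (1−ω)·1.000 + ω·-1.200 = -1.640
  v: GS value = (6 - (4)·-1.640 - (-3)·1.000) / (10) = 1.556;  v ← (1−ω)·1.000 + ω·1.556 = 1.667
  w: GS value = (-12 - (-2)·-1.640 - (2)·1.667) / (6) = -3.102;  w ← (1−ω)·1.000 + ω·-3.102 = -3.922

(-1.640, 1.667, -3.922)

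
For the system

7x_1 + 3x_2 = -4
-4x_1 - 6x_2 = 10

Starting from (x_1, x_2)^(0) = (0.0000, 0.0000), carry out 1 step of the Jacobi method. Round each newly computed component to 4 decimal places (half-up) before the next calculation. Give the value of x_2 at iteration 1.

-1.6667

Iteration 1:
  x_1 = (-4 - (3)·0.0000) / (7) = -0.5714
  x_2 = (10 - (-4)·0.0000) / (-6) = -1.6667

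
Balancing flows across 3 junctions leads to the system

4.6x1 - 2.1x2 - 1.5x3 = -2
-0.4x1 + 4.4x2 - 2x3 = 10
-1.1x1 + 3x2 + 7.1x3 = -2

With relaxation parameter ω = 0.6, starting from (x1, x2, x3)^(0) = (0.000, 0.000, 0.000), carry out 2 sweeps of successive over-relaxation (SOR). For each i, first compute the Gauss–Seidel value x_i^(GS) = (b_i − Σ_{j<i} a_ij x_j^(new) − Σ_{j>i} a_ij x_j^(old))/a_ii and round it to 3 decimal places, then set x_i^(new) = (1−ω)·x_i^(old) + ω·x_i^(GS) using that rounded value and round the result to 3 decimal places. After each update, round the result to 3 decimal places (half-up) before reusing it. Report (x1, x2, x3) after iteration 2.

(-0.100, 1.752, -0.836)

Iteration 1:
  x1: GS value = (-2 - (-2.1)·0.000 - (-1.5)·0.000) / (4.6) = -0.435;  x1 ← (1−ω)·0.000 + ω·-0.435 = -0.261
  x2: GS value = (10 - (-0.4)·-0.261 - (-2)·0.000) / (4.4) = 2.249;  x2 ← (1−ω)·0.000 + ω·2.249 = 1.349
  x3: GS value = (-2 - (-1.1)·-0.261 - (3)·1.349) / (7.1) = -0.892;  x3 ← (1−ω)·0.000 + ω·-0.892 = -0.535
Iteration 2:
  x1: GS value = (-2 - (-2.1)·1.349 - (-1.5)·-0.535) / (4.6) = 0.007;  x1 ← (1−ω)·-0.261 + ω·0.007 = -0.100
  x2: GS value = (10 - (-0.4)·-0.100 - (-2)·-0.535) / (4.4) = 2.020;  x2 ← (1−ω)·1.349 + ω·2.020 = 1.752
  x3: GS value = (-2 - (-1.1)·-0.100 - (3)·1.752) / (7.1) = -1.037;  x3 ← (1−ω)·-0.535 + ω·-1.037 = -0.836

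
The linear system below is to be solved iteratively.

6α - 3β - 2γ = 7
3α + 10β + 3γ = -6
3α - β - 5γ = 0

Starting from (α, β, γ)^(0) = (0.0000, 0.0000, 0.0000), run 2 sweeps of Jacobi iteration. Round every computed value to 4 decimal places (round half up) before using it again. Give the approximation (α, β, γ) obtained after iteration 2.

Iteration 1:
  α = (7 - (-3)·0.0000 - (-2)·0.0000) / (6) = 1.1667
  β = (-6 - (3)·0.0000 - (3)·0.0000) / (10) = -0.6000
  γ = (0 - (3)·0.0000 - (-1)·0.0000) / (-5) = 0.0000
Iteration 2:
  α = (7 - (-3)·-0.6000 - (-2)·0.0000) / (6) = 0.8667
  β = (-6 - (3)·1.1667 - (3)·0.0000) / (10) = -0.9500
  γ = (0 - (3)·1.1667 - (-1)·-0.6000) / (-5) = 0.8200

(0.8667, -0.9500, 0.8200)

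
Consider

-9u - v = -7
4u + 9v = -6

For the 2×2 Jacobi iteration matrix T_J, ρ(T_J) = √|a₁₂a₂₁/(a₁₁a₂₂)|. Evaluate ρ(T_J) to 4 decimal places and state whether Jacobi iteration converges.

0.2222

a₁₂a₂₁/(a₁₁a₂₂) = (-1)·(4) / ((-9)·(9)) = 0.049383
ρ = √|0.049383| = √0.049383 = 0.2222
ρ < 1, so Jacobi converges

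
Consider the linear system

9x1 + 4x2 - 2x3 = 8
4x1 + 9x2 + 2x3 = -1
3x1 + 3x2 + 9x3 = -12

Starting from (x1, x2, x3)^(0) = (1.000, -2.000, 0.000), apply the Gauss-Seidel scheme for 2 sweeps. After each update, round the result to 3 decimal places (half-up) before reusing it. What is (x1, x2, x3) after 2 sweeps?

Iteration 1:
  x1 = (8 - (4)·-2.000 - (-2)·0.000) / (9) = 1.778
  x2 = (-1 - (4)·1.778 - (2)·0.000) / (9) = -0.901
  x3 = (-12 - (3)·1.778 - (3)·-0.901) / (9) = -1.626
Iteration 2:
  x1 = (8 - (4)·-0.901 - (-2)·-1.626) / (9) = 0.928
  x2 = (-1 - (4)·0.928 - (2)·-1.626) / (9) = -0.162
  x3 = (-12 - (3)·0.928 - (3)·-0.162) / (9) = -1.589

(0.928, -0.162, -1.589)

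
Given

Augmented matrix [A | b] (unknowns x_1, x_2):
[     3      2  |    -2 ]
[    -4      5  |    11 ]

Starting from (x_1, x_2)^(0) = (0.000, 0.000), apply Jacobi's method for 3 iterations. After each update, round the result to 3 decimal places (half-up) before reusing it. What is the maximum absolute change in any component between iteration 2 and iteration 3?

Iteration 1:
  x_1 = (-2 - (2)·0.000) / (3) = -0.667
  x_2 = (11 - (-4)·0.000) / (5) = 2.200
Iteration 2:
  x_1 = (-2 - (2)·2.200) / (3) = -2.133
  x_2 = (11 - (-4)·-0.667) / (5) = 1.666
Iteration 3:
  x_1 = (-2 - (2)·1.666) / (3) = -1.777
  x_2 = (11 - (-4)·-2.133) / (5) = 0.494
Change: (0.356, -1.172) → max |·| = 1.172

1.172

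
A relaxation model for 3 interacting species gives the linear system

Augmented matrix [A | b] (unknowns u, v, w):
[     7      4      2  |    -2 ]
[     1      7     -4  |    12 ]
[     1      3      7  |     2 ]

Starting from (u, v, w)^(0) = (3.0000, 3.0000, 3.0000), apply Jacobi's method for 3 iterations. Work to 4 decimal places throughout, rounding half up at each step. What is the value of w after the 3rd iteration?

Iteration 1:
  u = (-2 - (4)·3.0000 - (2)·3.0000) / (7) = -2.8571
  v = (12 - (1)·3.0000 - (-4)·3.0000) / (7) = 3.0000
  w = (2 - (1)·3.0000 - (3)·3.0000) / (7) = -1.4286
Iteration 2:
  u = (-2 - (4)·3.0000 - (2)·-1.4286) / (7) = -1.5918
  v = (12 - (1)·-2.8571 - (-4)·-1.4286) / (7) = 1.3061
  w = (2 - (1)·-2.8571 - (3)·3.0000) / (7) = -0.5918
Iteration 3:
  u = (-2 - (4)·1.3061 - (2)·-0.5918) / (7) = -0.8630
  v = (12 - (1)·-1.5918 - (-4)·-0.5918) / (7) = 1.6035
  w = (2 - (1)·-1.5918 - (3)·1.3061) / (7) = -0.0466

-0.0466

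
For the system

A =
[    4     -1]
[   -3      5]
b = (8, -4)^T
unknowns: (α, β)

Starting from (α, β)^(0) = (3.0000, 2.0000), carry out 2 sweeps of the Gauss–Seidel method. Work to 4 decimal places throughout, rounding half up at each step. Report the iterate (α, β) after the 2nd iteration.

(2.1750, 0.5050)

Iteration 1:
  α = (8 - (-1)·2.0000) / (4) = 2.5000
  β = (-4 - (-3)·2.5000) / (5) = 0.7000
Iteration 2:
  α = (8 - (-1)·0.7000) / (4) = 2.1750
  β = (-4 - (-3)·2.1750) / (5) = 0.5050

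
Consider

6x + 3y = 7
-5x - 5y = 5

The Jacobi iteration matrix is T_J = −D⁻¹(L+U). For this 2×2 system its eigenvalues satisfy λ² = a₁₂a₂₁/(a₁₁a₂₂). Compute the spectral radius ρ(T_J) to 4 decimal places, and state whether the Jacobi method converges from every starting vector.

a₁₂a₂₁/(a₁₁a₂₂) = (3)·(-5) / ((6)·(-5)) = 0.500000
ρ = √|0.500000| = √0.500000 = 0.7071
ρ < 1, so Jacobi converges

0.7071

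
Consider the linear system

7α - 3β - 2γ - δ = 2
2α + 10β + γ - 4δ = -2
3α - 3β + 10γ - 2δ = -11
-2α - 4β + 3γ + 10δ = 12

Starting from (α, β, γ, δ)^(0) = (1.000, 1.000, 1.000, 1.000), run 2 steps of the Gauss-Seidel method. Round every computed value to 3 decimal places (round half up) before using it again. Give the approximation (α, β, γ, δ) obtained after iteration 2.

(0.116, 0.610, -0.599, 1.647)

Iteration 1:
  α = (2 - (-3)·1.000 - (-2)·1.000 - (-1)·1.000) / (7) = 1.143
  β = (-2 - (2)·1.143 - (1)·1.000 - (-4)·1.000) / (10) = -0.129
  γ = (-11 - (3)·1.143 - (-3)·-0.129 - (-2)·1.000) / (10) = -1.282
  δ = (12 - (-2)·1.143 - (-4)·-0.129 - (3)·-1.282) / (10) = 1.762
Iteration 2:
  α = (2 - (-3)·-0.129 - (-2)·-1.282 - (-1)·1.762) / (7) = 0.116
  β = (-2 - (2)·0.116 - (1)·-1.282 - (-4)·1.762) / (10) = 0.610
  γ = (-11 - (3)·0.116 - (-3)·0.610 - (-2)·1.762) / (10) = -0.599
  δ = (12 - (-2)·0.116 - (-4)·0.610 - (3)·-0.599) / (10) = 1.647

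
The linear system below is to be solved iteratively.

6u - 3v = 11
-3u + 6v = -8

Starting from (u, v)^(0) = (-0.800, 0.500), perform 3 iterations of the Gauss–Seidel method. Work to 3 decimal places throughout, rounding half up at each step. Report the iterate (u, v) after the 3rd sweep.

Iteration 1:
  u = (11 - (-3)·0.500) / (6) = 2.083
  v = (-8 - (-3)·2.083) / (6) = -0.292
Iteration 2:
  u = (11 - (-3)·-0.292) / (6) = 1.687
  v = (-8 - (-3)·1.687) / (6) = -0.490
Iteration 3:
  u = (11 - (-3)·-0.490) / (6) = 1.588
  v = (-8 - (-3)·1.588) / (6) = -0.539

(1.588, -0.539)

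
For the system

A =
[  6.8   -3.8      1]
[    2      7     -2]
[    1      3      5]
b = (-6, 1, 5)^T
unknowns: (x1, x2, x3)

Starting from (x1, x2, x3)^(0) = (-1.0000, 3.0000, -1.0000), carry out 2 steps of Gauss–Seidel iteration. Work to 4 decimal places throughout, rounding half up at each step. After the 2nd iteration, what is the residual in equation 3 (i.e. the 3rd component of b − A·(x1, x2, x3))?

0.0001

Iteration 1:
  x1 = (-6 - (-3.8)·3.0000 - (1)·-1.0000) / (6.8) = 0.9412
  x2 = (1 - (2)·0.9412 - (-2)·-1.0000) / (7) = -0.4118
  x3 = (5 - (1)·0.9412 - (3)·-0.4118) / (5) = 1.0588
Iteration 2:
  x1 = (-6 - (-3.8)·-0.4118 - (1)·1.0588) / (6.8) = -1.2682
  x2 = (1 - (2)·-1.2682 - (-2)·1.0588) / (7) = 0.8077
  x3 = (5 - (1)·-1.2682 - (3)·0.8077) / (5) = 0.7690
Residual b − A·x = (4.9240, -0.5795, 0.0001)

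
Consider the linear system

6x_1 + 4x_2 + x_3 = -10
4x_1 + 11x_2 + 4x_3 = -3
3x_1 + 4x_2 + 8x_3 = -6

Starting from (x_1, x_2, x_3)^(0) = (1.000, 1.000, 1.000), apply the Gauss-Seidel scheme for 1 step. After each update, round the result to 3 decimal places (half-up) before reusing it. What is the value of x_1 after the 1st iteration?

-2.500

Iteration 1:
  x_1 = (-10 - (4)·1.000 - (1)·1.000) / (6) = -2.500
  x_2 = (-3 - (4)·-2.500 - (4)·1.000) / (11) = 0.273
  x_3 = (-6 - (3)·-2.500 - (4)·0.273) / (8) = 0.051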